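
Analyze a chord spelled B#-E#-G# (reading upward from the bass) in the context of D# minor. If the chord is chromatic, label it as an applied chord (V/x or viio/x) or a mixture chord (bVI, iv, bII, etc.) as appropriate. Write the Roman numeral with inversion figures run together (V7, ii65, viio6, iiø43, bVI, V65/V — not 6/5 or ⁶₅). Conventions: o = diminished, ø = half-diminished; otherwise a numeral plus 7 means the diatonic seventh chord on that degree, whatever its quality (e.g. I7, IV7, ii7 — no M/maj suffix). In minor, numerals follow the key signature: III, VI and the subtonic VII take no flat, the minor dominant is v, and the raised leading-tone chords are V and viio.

The pitches E#-G#-B# form a minor triad rooted on E#.
E# is the second degree of D# minor. This is the minor supertonic, borrowed from the parallel major (the Dorian ii).
With B# in the bass the chord is in second inversion, so the figured bass is 64.

ii64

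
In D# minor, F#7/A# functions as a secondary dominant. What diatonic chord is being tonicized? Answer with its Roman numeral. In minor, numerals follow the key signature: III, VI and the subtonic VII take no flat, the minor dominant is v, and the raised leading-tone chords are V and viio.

The chord is a dominant seventh chord on F#.
A dominant resolves down a perfect fifth: F# → B. In D# minor, B is scale degree 6, i.e. VI.

VI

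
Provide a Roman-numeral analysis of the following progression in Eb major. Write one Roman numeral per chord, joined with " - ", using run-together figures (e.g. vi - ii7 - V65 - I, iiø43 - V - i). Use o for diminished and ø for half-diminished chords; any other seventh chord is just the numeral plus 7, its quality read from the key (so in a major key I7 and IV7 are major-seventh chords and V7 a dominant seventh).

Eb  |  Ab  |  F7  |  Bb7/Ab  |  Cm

I - IV - V7/V - V42 - vi

Eb: root Eb is the tonic; major triad there is I.
Ab: major triad on Ab = scale degree 4 → IV.
F7: chromatic; F is V of V, so V7/V.
Bb7/Ab has root Bb, degree 5 in Eb major, so V42.
Cm: minor triad on C = scale degree 6 → vi.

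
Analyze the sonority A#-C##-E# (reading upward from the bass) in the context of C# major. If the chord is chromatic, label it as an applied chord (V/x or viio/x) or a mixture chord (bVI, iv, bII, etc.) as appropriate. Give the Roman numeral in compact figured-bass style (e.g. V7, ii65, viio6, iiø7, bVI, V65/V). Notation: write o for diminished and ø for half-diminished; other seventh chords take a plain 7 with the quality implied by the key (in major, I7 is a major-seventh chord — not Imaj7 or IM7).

V/ii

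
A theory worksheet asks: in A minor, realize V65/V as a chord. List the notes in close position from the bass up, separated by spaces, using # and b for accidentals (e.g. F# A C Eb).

D# F# A B

V65/V is a secondary dominant — the dominant seventh of V. V in A minor is E, so the applied chord's root is B, a perfect fifth above.
Building a dominant seventh chord on B gives B-D#-F#-A.
The figured bass 65 indicates first inversion, placing the third (D#) in the bass: D#-F#-A-B.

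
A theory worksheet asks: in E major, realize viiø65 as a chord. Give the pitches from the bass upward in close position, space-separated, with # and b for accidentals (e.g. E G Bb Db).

In E major, the leading tone is D#, and the diatonic chord built there is a half-diminished seventh chord.
Stacking thirds from D# gives D#-F#-A-C#.
With the 65 figure the chord is in first inversion; from the bass F# upward in close position it reads F#-A-C#-D#.

F# A C# D#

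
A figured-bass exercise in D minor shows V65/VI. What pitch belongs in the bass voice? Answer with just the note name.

A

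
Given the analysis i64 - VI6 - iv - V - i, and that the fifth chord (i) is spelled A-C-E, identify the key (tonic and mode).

A minor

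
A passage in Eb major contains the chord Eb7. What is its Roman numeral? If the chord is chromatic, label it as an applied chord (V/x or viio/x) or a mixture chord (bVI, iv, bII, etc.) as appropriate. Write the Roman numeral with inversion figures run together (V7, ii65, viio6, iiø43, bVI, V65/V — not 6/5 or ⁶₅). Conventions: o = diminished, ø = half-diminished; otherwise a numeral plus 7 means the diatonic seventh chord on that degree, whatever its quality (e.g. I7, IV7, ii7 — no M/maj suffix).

V7/IV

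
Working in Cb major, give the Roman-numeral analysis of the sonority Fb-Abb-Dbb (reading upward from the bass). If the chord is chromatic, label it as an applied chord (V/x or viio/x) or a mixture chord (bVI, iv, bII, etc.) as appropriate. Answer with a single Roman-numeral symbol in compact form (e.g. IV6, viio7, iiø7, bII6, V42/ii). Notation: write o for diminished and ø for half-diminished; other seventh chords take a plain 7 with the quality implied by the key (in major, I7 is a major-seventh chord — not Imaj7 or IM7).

The pitches Dbb-Fb-Abb form a major triad rooted on Dbb.
Dbb is the lowered second degree of Cb major (diatonic 2 would be Db). This is the Neapolitan sixth — a major triad on the lowered second degree, here in its customary first inversion.
With Fb in the bass the chord is in first inversion, so the figured bass is 6.

bII6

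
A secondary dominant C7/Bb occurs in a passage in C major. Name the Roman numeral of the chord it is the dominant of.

IV

The chord is a dominant seventh chord on C.
A dominant resolves down a perfect fifth: C → F. In C major, F is scale degree 4, i.e. IV.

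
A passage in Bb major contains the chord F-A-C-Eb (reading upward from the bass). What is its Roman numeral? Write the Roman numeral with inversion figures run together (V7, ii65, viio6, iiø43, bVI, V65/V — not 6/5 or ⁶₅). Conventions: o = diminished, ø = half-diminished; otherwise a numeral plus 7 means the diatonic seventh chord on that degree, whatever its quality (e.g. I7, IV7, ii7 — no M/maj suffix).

V7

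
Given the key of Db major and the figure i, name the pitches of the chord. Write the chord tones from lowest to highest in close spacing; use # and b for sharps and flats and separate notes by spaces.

Db Fb Ab

i is the minor tonic, borrowed from the parallel minor. In Db major that root is Db.
So the chord is Db-Fb-Ab, a minor triad.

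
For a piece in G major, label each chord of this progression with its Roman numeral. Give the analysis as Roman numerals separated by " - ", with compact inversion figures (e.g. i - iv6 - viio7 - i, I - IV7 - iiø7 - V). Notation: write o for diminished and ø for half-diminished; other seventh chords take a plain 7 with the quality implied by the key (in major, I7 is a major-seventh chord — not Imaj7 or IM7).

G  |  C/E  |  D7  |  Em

I - IV6 - V7 - vi

G: root G is the tonic; major triad there is I.
C/E: root C is the subdominant; major triad there is IV6.
D7 has root D, degree 5 in G major, so V7.
Em: root E is the submediant; minor triad there is vi.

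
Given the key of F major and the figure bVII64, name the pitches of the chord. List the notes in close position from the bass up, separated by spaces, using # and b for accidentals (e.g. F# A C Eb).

bVII64 is a major triad on the lowered seventh degree (the subtonic), borrowed from the parallel minor. In F major that root is Eb.
So the chord is Eb-G-Bb, a major triad.
The figured bass 64 indicates second inversion, placing the fifth (Bb) in the bass: Bb-Eb-G.

Bb Eb G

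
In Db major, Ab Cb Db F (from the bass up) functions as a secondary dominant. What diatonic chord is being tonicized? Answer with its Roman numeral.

IV

The chord is a dominant seventh chord on Db.
A dominant resolves down a perfect fifth: Db → Gb. In Db major, Gb is scale degree 4, i.e. IV.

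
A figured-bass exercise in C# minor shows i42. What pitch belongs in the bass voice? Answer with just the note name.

B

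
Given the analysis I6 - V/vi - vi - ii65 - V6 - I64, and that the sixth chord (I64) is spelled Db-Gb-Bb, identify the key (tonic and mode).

The anchor chord is a major triad on Gb, labeled I64.
If Gb is scale degree 1 and the mode makes that degree carry a major triad, the tonic is Gb and the mode is major.

Gb major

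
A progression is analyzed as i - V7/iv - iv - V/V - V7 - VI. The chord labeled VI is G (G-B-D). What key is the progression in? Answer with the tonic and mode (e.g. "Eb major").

B minor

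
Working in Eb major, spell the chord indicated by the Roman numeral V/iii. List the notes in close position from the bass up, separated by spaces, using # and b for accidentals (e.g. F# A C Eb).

D F# A

V/iii is a secondary dominant — the dominant triad of iii. iii in Eb major is G, so the applied chord's root is D, a perfect fifth above.
Building a major triad on D gives D-F#-A.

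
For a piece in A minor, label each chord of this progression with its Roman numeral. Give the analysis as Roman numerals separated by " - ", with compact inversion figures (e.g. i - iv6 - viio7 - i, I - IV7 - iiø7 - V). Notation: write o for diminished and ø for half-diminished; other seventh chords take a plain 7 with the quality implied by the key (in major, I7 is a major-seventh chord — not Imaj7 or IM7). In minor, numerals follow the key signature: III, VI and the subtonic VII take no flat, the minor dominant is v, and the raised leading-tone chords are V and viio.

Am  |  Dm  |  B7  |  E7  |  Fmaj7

i - iv - V7/V - V7 - VI7

Am has root A, degree 1 in A minor, so i.
Dm has root D, degree 4 in A minor, so iv.
B7 is the secondary dominant of V (dominant seventh chord on B): V7/V.
E7: root E is the dominant; dominant seventh chord there is V7.
Fmaj7 has root F, degree 6 in A minor, so VI7.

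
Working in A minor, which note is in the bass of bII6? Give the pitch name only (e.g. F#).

bII in A minor has root Bb; the chord is Bb-D-F.
The figure 6 means first inversion — the third is in the bass.

D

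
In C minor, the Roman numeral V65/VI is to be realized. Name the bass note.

The applied chord V65/VI is rooted on Eb: Eb-G-Bb-Db.
The figure 65 means first inversion — the third is in the bass.

G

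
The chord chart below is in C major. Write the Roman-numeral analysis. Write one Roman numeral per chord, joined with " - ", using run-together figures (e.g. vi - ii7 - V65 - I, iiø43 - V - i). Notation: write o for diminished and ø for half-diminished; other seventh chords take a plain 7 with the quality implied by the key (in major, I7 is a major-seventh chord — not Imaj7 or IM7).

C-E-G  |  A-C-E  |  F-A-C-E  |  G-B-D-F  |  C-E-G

C-E-G: major triad on C = scale degree 1 → I.
A-C-E: minor triad on A = scale degree 6 → vi.
F-A-C-E has root F, degree 4 in C major, so IV7.
G-B-D-F: dominant seventh chord on G = scale degree 5 → V7.
C-E-G: major triad on C = scale degree 1 → I.

I - vi - IV7 - V7 - I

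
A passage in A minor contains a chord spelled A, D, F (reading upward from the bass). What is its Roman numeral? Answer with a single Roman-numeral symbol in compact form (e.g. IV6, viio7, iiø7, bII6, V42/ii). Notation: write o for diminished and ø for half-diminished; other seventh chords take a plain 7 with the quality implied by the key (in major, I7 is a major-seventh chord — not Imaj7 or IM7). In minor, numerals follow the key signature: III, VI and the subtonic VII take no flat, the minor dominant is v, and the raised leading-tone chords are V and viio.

Stacked in thirds the chord is D-F-A: a minor triad on D.
D is scale degree 4 in A minor, and a minor triad on that degree is written iv.
With A in the bass the chord is in second inversion, so the figured bass is 64.

iv64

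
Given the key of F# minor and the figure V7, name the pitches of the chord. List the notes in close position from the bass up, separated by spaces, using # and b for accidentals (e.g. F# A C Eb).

C# E# G# B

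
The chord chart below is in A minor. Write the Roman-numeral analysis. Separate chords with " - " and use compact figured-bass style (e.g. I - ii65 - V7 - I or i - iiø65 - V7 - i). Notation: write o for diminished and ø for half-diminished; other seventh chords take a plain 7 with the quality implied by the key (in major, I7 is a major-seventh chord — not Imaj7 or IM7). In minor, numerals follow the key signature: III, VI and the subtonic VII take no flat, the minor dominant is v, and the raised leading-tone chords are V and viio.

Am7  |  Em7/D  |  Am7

i7 - v42 - i7

Am7: minor seventh chord on A = scale degree 1 → i7.
Em7/D: minor seventh chord on E = scale degree 5 → v42.
Am7 has root A, degree 1 in A minor, so i7.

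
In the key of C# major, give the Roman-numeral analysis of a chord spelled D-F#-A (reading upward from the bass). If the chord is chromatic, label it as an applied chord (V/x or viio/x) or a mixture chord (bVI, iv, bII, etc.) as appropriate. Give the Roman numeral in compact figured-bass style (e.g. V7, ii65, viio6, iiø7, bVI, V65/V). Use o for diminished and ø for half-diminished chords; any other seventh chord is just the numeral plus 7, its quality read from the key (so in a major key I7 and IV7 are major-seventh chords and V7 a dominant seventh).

bII

Stacked in thirds the chord is D-F#-A: a major triad on D.
D is the lowered second degree of C# major (diatonic 2 would be D#). This is the Neapolitan chord — a major triad on the lowered second degree.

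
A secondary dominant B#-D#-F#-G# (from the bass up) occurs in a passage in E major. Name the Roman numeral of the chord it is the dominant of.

vi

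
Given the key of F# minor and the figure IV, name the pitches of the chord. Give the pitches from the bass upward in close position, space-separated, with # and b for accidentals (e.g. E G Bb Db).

B D# F#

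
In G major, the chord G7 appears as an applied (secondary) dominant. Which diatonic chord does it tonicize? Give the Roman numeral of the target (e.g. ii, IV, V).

The chord is a dominant seventh chord on G.
A dominant resolves down a perfect fifth: G → C. In G major, C is scale degree 4, i.e. IV.

IV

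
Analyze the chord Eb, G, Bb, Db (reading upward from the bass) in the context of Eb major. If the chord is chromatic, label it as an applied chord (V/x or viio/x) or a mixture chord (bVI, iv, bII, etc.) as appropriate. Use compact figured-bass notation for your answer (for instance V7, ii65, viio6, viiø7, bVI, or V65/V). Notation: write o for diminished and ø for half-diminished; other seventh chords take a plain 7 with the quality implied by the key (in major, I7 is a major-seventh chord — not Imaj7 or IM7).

The pitches Eb-G-Bb-Db form a dominant seventh chord rooted on Eb.
Eb is not a diatonic chord root with this quality in Eb major, but it lies a perfect fifth above Ab (IV), so the chord functions as an applied dominant of IV.

V7/IV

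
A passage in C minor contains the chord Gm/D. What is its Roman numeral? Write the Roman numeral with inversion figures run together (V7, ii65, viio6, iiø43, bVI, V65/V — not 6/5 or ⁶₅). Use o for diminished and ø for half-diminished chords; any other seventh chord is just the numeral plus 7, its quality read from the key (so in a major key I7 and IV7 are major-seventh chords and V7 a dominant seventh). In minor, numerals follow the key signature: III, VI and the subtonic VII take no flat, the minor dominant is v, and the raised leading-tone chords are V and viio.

Stacked in thirds the chord is G-Bb-D: a minor triad on G.
In C minor, G is the dominant; the diatonic minor triad there is v.
With D in the bass the chord is in second inversion, so the figured bass is 64.

v64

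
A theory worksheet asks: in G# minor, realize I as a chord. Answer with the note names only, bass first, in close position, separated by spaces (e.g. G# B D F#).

Scale degree 1 in G# minor is G#; here the chord built on it is altered to a major triad. I is the major tonic (Picardy third), borrowed from the parallel major.
So the chord is G#-B#-D#, a major triad.

G# B# D#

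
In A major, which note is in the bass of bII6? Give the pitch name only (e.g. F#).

bII in A major has root Bb; the chord is Bb-D-F.
The figure 6 means first inversion — the third is in the bass.

D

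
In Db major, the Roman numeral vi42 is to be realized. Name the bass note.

vi in Db major has root Bb; the chord is Bb-Db-F-Ab.
The figure 42 means third inversion — the seventh is in the bass.

Ab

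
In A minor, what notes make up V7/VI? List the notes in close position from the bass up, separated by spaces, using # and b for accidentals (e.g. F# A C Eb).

The slash means an applied dominant: we want the dominant of VI. In A minor, VI is F major, and its dominant is built on C.
Building a dominant seventh chord on C gives C-E-G-Bb.

C E G Bb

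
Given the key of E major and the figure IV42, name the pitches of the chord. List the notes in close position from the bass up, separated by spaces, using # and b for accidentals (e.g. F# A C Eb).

The numeral's case and figure indicate a major seventh chord. In E major its root, scale degree 4, is A.
That chord is spelled A-C#-E-G#.
With the 42 figure the chord is in third inversion; from the bass G# upward in close position it reads G#-A-C#-E.

G# A C# E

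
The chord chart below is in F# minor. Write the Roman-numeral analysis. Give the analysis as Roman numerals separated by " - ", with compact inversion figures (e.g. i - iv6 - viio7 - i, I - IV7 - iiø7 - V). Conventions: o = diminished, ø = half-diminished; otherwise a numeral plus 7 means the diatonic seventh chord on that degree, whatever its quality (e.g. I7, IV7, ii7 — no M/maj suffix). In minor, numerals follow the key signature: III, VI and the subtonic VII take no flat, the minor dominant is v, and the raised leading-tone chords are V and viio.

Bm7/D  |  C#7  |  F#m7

Bm7/D has root B, degree 4 in F# minor, so iv65.
C#7 has root C#, degree 5 in F# minor, so V7.
F#m7: root F# is the tonic; minor seventh chord there is i7.

iv65 - V7 - i7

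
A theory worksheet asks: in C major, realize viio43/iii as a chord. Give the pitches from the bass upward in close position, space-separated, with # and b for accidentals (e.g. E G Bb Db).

The slash marks an applied leading-tone chord: viio of iii. In C major, iii is E, so the leading tone to it is D#, a half step below.
Building a fully diminished seventh chord on D# gives D#-F#-A-C.
The figured bass 43 indicates second inversion, placing the fifth (A) in the bass: A-C-D#-F#.

A C D# F#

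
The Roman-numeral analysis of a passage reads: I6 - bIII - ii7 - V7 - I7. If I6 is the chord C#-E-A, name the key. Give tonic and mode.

The anchor chord is a major triad on A, labeled I6.
If A is scale degree 1 and the mode makes that degree carry a major triad, the tonic is A and the mode is major.

A major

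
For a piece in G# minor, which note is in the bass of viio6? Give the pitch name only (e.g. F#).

viio in G# minor has root F##; the chord is F##-A#-C#.
The figure 6 means first inversion — the third is in the bass.

A#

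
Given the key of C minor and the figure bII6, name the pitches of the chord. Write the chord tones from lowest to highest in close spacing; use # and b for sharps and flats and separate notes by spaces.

F Ab Db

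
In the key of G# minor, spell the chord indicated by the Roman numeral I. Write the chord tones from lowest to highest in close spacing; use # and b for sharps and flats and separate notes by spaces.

Scale degree 1 in G# minor is G#; here the chord built on it is altered to a major triad. I is the major tonic (Picardy third), borrowed from the parallel major.
So the chord is G#-B#-D#, a major triad.

G# B# D#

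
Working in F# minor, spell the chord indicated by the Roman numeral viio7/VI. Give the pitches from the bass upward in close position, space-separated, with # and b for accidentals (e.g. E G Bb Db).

C# E G Bb

viio7/VI is a secondary leading-tone chord. The target VI is D in F# minor; the applied chord is rooted a semitone below, on C#.
Building a fully diminished seventh chord on C# gives C#-E-G-Bb.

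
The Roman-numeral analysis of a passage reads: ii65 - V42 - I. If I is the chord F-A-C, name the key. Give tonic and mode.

The chord F is a major triad rooted on F; its label is I.
If F is scale degree 1 and the mode makes that degree carry a major triad, the tonic is F and the mode is major.

F major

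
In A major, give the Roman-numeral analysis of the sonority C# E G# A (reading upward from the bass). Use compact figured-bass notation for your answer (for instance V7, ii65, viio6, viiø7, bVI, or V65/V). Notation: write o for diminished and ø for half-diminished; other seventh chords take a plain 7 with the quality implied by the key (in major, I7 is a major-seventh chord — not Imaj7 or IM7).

I65

The pitches A-C#-E-G# form a major seventh chord rooted on A.
A is scale degree 1 in A major, and a major seventh chord on that degree is written I7.
With C# in the bass the chord is in first inversion, so the figured bass is 65.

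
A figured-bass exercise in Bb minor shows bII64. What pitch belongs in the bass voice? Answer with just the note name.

bII in Bb minor has root Cb; the chord is Cb-Eb-Gb.
The figure 64 means second inversion — the fifth is in the bass.

Gb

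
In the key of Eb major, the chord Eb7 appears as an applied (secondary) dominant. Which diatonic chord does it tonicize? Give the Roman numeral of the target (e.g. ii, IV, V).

IV

The chord is a dominant seventh chord on Eb.
A dominant resolves down a perfect fifth: Eb → Ab. In Eb major, Ab is scale degree 4, i.e. IV.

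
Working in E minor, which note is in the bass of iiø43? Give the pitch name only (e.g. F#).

iiø in E minor has root F#; the chord is F#-A-C-E.
The figure 43 means second inversion — the fifth is in the bass.

C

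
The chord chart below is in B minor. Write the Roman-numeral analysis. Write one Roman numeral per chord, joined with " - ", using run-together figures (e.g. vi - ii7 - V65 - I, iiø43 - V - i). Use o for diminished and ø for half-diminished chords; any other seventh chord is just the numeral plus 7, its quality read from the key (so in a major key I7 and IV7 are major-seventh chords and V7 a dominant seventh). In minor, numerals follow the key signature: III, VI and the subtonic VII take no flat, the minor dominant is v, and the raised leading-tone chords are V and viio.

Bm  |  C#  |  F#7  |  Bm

i - V/V - V7 - i

Bm: minor triad on B = scale degree 1 → i.
C# is the secondary dominant of V (major triad on C#): V/V.
F#7 has root F#, degree 5 in B minor, so V7.
Bm: minor triad on B = scale degree 1 → i.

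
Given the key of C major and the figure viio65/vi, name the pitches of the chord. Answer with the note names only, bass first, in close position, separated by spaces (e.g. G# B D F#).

B D F G#

The slash marks an applied leading-tone chord: viio of vi. In C major, vi is A, so the leading tone to it is G#, a half step below.
Building a fully diminished seventh chord on G# gives G#-B-D-F.
The figured bass 65 indicates first inversion, placing the third (B) in the bass: B-D-F-G#.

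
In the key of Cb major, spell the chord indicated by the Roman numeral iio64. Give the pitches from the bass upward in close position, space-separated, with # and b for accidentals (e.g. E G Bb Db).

iio64 is the diminished supertonic triad, borrowed from the parallel minor. In Cb major that root is Db.
So the chord is Db-Fb-Abb, a diminished triad.
With the 64 figure the chord is in second inversion; from the bass Abb upward in close position it reads Abb-Db-Fb.

Abb Db Fb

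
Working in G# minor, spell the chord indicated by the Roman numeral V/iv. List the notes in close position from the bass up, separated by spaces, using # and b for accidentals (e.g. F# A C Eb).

The slash means an applied dominant: we want the dominant of iv. In G# minor, iv is C# minor, and its dominant is built on G#.
Building a major triad on G# gives G#-B#-D#.

G# B# D#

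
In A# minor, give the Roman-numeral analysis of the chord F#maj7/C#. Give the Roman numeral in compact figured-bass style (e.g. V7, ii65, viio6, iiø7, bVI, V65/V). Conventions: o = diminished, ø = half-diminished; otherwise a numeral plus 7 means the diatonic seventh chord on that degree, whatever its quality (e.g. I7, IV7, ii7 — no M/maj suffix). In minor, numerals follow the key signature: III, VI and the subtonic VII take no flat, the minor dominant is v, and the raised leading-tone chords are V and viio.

VI43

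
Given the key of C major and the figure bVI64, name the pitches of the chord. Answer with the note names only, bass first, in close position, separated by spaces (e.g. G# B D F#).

Scale degree 6 in C major is A; lowering it a half step gives Ab. bVI64 is a major triad on the lowered sixth degree, borrowed from the parallel minor.
So the chord is Ab-C-Eb, a major triad.
With the 64 figure the chord is in second inversion; from the bass Eb upward in close position it reads Eb-Ab-C.

Eb Ab C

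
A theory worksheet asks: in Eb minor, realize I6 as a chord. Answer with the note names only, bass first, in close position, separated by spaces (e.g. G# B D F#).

G Bb Eb

I6 is the major tonic (Picardy third), borrowed from the parallel major. In Eb minor that root is Eb.
So the chord is Eb-G-Bb.
With the 6 figure the chord is in first inversion; from the bass G upward in close position it reads G-Bb-Eb.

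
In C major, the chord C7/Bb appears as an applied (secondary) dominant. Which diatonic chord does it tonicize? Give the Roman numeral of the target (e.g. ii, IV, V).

IV

The chord is a dominant seventh chord on C.
A dominant resolves down a perfect fifth: C → F. In C major, F is scale degree 4, i.e. IV.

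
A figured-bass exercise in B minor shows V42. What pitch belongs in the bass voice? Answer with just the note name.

E

V in B minor has root F#; the chord is F#-A#-C#-E.
The figure 42 means third inversion — the seventh is in the bass.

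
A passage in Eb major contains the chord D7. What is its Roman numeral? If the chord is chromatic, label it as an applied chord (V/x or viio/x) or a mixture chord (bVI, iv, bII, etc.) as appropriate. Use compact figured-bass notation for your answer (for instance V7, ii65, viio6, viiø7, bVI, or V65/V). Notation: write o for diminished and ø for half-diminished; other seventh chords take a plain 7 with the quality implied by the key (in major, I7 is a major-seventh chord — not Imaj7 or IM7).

The pitches D-F#-A-C form a dominant seventh chord rooted on D.
D is not a diatonic chord root with this quality in Eb major, but it lies a perfect fifth above G (iii), so the chord functions as an applied dominant of iii.

V7/iii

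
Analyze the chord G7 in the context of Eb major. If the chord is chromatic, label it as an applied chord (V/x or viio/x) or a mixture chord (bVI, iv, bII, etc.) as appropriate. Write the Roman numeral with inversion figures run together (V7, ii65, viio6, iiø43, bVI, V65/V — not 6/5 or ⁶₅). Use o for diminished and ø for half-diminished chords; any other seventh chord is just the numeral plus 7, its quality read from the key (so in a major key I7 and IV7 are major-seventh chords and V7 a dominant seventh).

V7/vi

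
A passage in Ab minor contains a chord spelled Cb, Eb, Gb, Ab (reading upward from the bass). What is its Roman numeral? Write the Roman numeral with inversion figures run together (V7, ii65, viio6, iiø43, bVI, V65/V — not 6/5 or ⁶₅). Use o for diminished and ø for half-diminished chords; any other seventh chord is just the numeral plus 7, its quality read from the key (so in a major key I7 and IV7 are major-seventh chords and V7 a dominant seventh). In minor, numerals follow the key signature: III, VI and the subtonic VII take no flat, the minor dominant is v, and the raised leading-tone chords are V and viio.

Stacked in thirds the chord is Ab-Cb-Eb-Gb: a minor seventh chord on Ab.
Ab is scale degree 1 in Ab minor, and a minor seventh chord on that degree is written i7.
With Cb in the bass the chord is in first inversion, so the figured bass is 65.

i65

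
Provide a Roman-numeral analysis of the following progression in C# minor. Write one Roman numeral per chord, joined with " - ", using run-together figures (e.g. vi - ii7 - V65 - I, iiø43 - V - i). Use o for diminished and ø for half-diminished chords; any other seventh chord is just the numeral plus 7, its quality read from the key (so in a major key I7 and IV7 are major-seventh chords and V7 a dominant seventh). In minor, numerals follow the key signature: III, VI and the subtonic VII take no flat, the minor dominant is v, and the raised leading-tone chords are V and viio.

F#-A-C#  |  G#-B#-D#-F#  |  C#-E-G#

iv - V7 - i

F#-A-C#: minor triad on F# = scale degree 4 → iv.
G#-B#-D#-F# has root G#, degree 5 in C# minor, so V7.
C#-E-G# has root C#, degree 1 in C# minor, so i.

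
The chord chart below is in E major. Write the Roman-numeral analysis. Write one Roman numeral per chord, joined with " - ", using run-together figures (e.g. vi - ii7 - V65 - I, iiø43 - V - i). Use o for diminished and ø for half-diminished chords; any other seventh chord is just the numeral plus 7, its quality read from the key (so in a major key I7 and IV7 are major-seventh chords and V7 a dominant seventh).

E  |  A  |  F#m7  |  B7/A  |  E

E: root E is the tonic; major triad there is I.
A has root A, degree 4 in E major, so IV.
F#m7: root F# is the supertonic; minor seventh chord there is ii7.
B7/A: dominant seventh chord on B = scale degree 5 → V42.
E: major triad on E = scale degree 1 → I.

I - IV - ii7 - V42 - I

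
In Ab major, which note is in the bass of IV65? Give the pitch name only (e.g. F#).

IV in Ab major has root Db; the chord is Db-F-Ab-C.
The figure 65 means first inversion — the third is in the bass.

F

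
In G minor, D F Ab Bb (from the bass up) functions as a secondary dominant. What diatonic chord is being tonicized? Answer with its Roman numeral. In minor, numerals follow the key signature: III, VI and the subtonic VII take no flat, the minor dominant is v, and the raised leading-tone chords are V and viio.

The chord is a dominant seventh chord on Bb.
A dominant resolves down a perfect fifth: Bb → Eb. In G minor, Eb is scale degree 6, i.e. VI.

VI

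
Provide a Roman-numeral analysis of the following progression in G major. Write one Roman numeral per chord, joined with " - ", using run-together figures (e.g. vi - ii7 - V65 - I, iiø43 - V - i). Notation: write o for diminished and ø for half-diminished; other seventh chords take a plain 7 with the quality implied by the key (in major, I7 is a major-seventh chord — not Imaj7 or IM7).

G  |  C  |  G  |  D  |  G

G: root G is the tonic; major triad there is I.
C has root C, degree 4 in G major, so IV.
G has root G, degree 1 in G major, so I.
D: root D is the dominant; major triad there is V.
G: root G is the tonic; major triad there is I.

I - IV - I - V - I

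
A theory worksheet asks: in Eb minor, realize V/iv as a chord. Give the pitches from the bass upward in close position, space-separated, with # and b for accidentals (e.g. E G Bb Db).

Eb G Bb

The slash means an applied dominant: we want the dominant of iv. In Eb minor, iv is Ab minor, and its dominant is built on Eb.
Building a major triad on Eb gives Eb-G-Bb.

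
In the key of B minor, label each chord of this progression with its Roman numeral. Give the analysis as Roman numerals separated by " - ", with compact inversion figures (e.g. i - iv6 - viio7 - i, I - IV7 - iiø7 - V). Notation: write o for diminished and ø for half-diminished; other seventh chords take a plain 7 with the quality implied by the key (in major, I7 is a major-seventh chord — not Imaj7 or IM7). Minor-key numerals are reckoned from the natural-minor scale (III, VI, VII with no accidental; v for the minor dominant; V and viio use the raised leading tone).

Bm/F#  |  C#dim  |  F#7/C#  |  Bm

i64 - iio - V43 - i

Bm/F#: root B is the tonic; minor triad there is i64.
C#dim: root C# is the supertonic; diminished triad there is iio.
F#7/C#: root F# is the dominant; dominant seventh chord there is V43.
Bm has root B, degree 1 in B minor, so i.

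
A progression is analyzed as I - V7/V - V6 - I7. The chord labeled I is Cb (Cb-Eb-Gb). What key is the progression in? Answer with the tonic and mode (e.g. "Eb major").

Cb major

I is given as Cb-Eb-Gb — a major triad with root Cb.
If Cb is scale degree 1 and the mode makes that degree carry a major triad, the tonic is Cb and the mode is major.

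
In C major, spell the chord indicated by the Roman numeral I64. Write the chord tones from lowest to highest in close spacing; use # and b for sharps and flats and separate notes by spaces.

G C E

The numeral's case and figure indicate a major triad. In C major its root, the first degree, is C.
Stacking thirds from C gives C-E-G.
The figured bass 64 indicates second inversion, placing the fifth (G) in the bass: G-C-E.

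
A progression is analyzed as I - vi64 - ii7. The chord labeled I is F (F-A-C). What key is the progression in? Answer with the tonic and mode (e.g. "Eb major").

The chord F is a major triad rooted on F; its label is I.
If F is scale degree 1 and the mode makes that degree carry a major triad, the tonic is F and the mode is major.

F major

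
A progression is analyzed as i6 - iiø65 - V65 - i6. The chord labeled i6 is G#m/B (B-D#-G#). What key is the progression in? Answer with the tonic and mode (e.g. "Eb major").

G# minor

i6 is given as B-D#-G# — a minor triad with root G#.
If G# is scale degree 1 and the mode makes that degree carry a minor triad, the tonic is G# and the mode is minor.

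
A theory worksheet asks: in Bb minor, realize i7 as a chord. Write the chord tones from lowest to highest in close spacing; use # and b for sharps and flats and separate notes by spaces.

Bb Db F Ab

The numeral's case and figure indicate a minor seventh chord. In Bb minor its root, the first degree, is Bb.
That chord is spelled Bb-Db-F-Ab.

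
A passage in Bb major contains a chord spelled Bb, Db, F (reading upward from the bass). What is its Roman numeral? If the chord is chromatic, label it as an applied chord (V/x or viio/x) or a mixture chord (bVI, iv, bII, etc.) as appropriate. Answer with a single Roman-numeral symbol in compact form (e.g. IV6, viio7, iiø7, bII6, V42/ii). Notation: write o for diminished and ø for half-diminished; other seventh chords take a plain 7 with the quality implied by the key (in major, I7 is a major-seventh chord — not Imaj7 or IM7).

Stacked in thirds the chord is Bb-Db-F: a minor triad on Bb.
Bb is the first degree of Bb major. This is the minor tonic, borrowed from the parallel minor.

i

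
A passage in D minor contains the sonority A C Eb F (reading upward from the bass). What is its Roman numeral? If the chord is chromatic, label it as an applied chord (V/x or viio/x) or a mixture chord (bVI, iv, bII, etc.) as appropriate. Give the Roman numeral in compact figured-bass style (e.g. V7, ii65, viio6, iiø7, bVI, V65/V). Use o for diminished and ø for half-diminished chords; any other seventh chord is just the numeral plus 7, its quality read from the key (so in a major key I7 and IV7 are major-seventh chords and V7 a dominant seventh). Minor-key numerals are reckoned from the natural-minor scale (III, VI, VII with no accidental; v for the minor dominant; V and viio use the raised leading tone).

V65/VI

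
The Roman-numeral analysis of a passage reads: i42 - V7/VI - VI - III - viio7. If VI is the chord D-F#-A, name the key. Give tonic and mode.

The anchor chord is a major triad on D, labeled VI.
If D is scale degree 6 and the mode makes that degree carry a major triad, the tonic is F# and the mode is minor.

F# minor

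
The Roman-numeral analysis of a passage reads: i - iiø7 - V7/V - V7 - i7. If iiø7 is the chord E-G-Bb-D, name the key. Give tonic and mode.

iiø7 is given as E-G-Bb-D — a half-diminished seventh chord with root E.
If E is scale degree 2 and the mode makes that degree carry a half-diminished seventh chord, the tonic is D and the mode is minor.

D minor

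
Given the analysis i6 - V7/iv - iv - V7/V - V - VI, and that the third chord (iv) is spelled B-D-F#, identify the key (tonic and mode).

F# minor

The chord Bm is a minor triad rooted on B; its label is iv.
If B is scale degree 4 and the mode makes that degree carry a minor triad, the tonic is F# and the mode is minor.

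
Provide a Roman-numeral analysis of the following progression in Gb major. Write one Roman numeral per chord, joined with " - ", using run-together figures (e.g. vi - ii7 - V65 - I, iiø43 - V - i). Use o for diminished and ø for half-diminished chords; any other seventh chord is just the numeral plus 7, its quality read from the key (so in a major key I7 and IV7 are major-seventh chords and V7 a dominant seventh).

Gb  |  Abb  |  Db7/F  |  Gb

Gb has root Gb, degree 1 in Gb major, so I.
Abb: Abb with this quality isn't in the key; a major triad on b2 is the Neapolitan chord, bII.
Db7/F: dominant seventh chord on Db = scale degree 5 → V65.
Gb: root Gb is the tonic; major triad there is I.

I - bII - V65 - I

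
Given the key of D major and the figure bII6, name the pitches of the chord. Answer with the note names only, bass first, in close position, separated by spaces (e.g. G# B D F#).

bII6 is the Neapolitan sixth — a major triad on the lowered second degree, here in its customary first inversion. In D major that root is Eb.
So the chord is Eb-G-Bb, a major triad.
With the 6 figure the chord is in first inversion; from the bass G upward in close position it reads G-Bb-Eb.

G Bb Eb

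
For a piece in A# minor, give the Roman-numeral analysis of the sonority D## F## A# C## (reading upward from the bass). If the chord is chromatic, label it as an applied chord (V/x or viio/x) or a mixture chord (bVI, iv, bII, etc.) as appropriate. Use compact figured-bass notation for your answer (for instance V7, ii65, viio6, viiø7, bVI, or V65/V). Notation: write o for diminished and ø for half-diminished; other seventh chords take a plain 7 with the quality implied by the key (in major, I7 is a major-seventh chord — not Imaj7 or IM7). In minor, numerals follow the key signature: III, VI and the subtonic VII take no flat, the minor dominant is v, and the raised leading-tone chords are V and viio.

The pitches D##-F##-A#-C## form a half-diminished seventh chord rooted on D##.
D## sits a half step below E# (V in A# minor); a diminished chord there is the applied leading-tone chord of V.

viiø7/V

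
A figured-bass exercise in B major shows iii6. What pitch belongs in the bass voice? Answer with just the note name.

F#

iii in B major has root D#; the chord is D#-F#-A#.
The figure 6 means first inversion — the third is in the bass.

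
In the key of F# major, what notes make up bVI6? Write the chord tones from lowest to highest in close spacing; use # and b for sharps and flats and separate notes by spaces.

F# A D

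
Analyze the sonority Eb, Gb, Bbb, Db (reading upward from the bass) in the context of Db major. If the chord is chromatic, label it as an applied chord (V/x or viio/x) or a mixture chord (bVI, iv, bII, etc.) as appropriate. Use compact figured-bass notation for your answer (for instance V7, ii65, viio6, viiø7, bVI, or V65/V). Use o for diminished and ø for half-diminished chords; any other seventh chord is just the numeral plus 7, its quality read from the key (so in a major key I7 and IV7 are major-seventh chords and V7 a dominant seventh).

The pitches Eb-Gb-Bbb-Db form a half-diminished seventh chord rooted on Eb.
Eb is the second degree of Db major. This is the half-diminished supertonic seventh, borrowed from the parallel minor.

iiø7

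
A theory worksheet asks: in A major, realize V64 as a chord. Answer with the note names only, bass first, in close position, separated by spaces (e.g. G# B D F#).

B E G#

The numeral's case and figure indicate a major triad. In A major its root, the dominant, is E.
That chord is spelled E-G#-B.
The figured bass 64 indicates second inversion, placing the fifth (B) in the bass: B-E-G#.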